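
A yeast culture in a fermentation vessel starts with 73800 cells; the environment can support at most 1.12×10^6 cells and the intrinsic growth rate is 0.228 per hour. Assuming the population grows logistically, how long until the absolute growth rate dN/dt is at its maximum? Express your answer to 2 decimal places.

11.63 hours

Logistic growth is fastest at N = K/2 = 560000.
A = (K − N₀)/N₀ = 14.176. Set K/(1 + A·e^(−rt)) = K/2 → A·e^(−rt) = 1.
e^(−0.228t) = 1/14.176 = 0.070541, so t = ln(14.176)/0.228 = 2.6516/0.228 = 11.63.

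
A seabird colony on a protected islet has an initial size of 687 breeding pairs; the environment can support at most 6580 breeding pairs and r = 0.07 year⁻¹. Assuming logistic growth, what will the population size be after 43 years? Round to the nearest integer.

4625 breeding pairs

A = (K − N₀)/N₀ = (6580 − 687)/687 = 8.5779.
N(t) = K/(1 + A·e^(−rt)) = 6580/(1 + 8.5779×e^(−0.07×43)).
e^(−3.01) = 0.049292; denominator = 1 + 8.5779×0.049292 = 1.4228.
N = 6580/1.4228 = 4624.63.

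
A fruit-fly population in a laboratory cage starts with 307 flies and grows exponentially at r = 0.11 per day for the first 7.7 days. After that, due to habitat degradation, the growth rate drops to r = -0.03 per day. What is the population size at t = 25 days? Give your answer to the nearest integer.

426 flies

Phase 1: N(7.7) = 307·e^(0.11×7.7) = 307·e^0.847 = 716.12.
Phase 2 runs for 25 − 7.7 = 17.3 days at r = -0.03.
N(25) = 716.12·e^(-0.03×17.3) = 716.12·e^-0.519 = 426.174.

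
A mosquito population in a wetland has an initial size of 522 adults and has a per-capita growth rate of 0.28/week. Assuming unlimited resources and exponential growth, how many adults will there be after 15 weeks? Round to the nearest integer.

34810 adults

N(t) = N₀·e^(rt) = 522 × e^(0.28×15) = 522 × e^4.2.
e^4.2 ≈ 66.686, so N ≈ 522 × 66.686 = 34810.3.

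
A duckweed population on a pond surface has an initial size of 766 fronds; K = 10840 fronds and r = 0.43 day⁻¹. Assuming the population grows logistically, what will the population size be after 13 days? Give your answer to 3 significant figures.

10300 fronds

A = (K − N₀)/N₀ = (10840 − 766)/766 = 13.151.
N(t) = K/(1 + A·e^(−rt)) = 10840/(1 + 13.151×e^(−0.43×13)).
e^(−5.59) = 0.003735; denominator = 1 + 13.151×0.003735 = 1.0491.
N = 10840/1.0491 = 10332.5.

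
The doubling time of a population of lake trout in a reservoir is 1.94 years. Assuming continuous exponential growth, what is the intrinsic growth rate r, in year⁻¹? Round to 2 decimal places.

r = ln(2)/t_d = 0.6931/1.94 = 0.35729.

0.36 per year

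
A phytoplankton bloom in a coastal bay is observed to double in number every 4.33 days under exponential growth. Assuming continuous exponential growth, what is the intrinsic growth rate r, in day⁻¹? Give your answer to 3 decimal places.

0.160 per day

r = ln(2)/t_d = 0.6931/4.33 = 0.16008.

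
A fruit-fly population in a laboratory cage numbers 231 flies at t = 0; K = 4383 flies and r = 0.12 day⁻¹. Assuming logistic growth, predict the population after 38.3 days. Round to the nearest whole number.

A = (K − N₀)/N₀ = (4383 − 231)/231 = 17.974.
N(t) = K/(1 + A·e^(−rt)) = 4383/(1 + 17.974×e^(−0.12×38.3)).
e^(−4.596) = 0.010092; denominator = 1 + 17.974×0.010092 = 1.1814.
N = 4383/1.1814 = 3710.02.

3710 flies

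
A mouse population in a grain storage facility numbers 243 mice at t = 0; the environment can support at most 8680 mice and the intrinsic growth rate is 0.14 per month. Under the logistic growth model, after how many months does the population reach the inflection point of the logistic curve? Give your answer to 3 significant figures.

Logistic growth is fastest at N = K/2 = 4340.
A = (K − N₀)/N₀ = 34.72. Set K/(1 + A·e^(−rt)) = K/2 → A·e^(−rt) = 1.
e^(−0.14t) = 1/34.72 = 0.0288017, so t = ln(34.72)/0.14 = 3.5473/0.14 = 25.338.

25.3 months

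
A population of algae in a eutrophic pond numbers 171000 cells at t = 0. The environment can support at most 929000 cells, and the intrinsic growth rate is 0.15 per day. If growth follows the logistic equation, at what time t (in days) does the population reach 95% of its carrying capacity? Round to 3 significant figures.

A = (K − N₀)/N₀ = (929000 − 171000)/171000 = 4.4327.
Solve 929000/(1 + 4.4327·e^(−0.15t)) = 882550: 1 + 4.4327·e^(−0.15t) = 1.0526, so e^(−0.15t) = 0.0118734.
−0.15·t = ln(0.0118734) = -4.4335, so t = 4.4335/0.15 = 29.556.

29.6 days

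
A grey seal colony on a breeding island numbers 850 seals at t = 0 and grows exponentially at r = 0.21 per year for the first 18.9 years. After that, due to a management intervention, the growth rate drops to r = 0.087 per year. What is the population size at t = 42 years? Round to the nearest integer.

Phase 1: N(18.9) = 850·e^(0.21×18.9) = 850·e^3.969 = 44991.8.
Phase 2 runs for 42 − 18.9 = 23.1 years at r = 0.087.
N(42) = 44991.8·e^(0.087×23.1) = 44991.8·e^2.01 = 335688.

335688 seals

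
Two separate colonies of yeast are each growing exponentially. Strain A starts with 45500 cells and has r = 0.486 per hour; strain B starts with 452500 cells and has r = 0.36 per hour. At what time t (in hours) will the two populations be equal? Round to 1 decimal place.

18.2 hours

Set 45500·e^(0.486t) = 452500·e^(0.36t).
e^((0.486 − 0.36)t) = 452500/45500 → e^(0.126·t) = 9.9451.
0.126·t = ln(9.9451) = 2.2971, so t = 2.2971/0.126 = 18.231.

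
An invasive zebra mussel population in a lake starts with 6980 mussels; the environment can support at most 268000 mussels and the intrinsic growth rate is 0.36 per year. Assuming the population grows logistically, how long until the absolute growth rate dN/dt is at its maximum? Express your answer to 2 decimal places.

Logistic growth is fastest at N = K/2 = 134000.
A = (K − N₀)/N₀ = 37.395. Set K/(1 + A·e^(−rt)) = K/2 → A·e^(−rt) = 1.
e^(−0.36t) = 1/37.395 = 0.0267412, so t = ln(37.395)/0.36 = 3.6215/0.36 = 10.06.

10.06 years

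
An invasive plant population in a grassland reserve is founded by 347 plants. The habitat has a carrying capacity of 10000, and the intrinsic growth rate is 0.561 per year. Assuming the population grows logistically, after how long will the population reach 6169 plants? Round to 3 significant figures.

A = (K − N₀)/N₀ = (10000 − 347)/347 = 27.818.
Solve 10000/(1 + 27.818·e^(−0.561t)) = 6169: 1 + 27.818·e^(−0.561t) = 1.621, so e^(−0.561t) = 0.0223236.
−0.561·t = ln(0.0223236) = -3.8021, so t = 3.8021/0.561 = 6.7774.

6.78 years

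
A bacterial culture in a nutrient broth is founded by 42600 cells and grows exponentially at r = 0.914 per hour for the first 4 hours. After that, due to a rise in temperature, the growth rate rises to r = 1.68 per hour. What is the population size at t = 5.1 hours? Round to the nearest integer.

Phase 1: N(4) = 42600·e^(0.914×4) = 42600·e^3.656 = 1.648884×10^6.
Phase 2 runs for 5.1 − 4 = 1.1 hours at r = 1.68.
N(5.1) = 1.648884×10^6·e^(1.68×1.1) = 1.648884×10^6·e^1.848 = 1.046566×10^7.

10465655 cells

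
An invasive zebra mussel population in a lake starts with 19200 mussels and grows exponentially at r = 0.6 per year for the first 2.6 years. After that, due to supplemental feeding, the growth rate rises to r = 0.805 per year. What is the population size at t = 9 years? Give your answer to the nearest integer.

Phase 1: N(2.6) = 19200·e^(0.6×2.6) = 19200·e^1.56 = 91369.4.
Phase 2 runs for 9 − 2.6 = 6.4 years at r = 0.805.
N(9) = 91369.4·e^(0.805×6.4) = 91369.4·e^5.152 = 1.57865×10^7.

15786498 mussels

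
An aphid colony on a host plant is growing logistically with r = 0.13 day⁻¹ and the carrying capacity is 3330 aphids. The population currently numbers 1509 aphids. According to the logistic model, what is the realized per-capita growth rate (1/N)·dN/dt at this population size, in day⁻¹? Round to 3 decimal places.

(1/N)·dN/dt = r(1 − N/K) = 0.13 × (1 − 1509/3330).
= 0.13 × 0.54685 = 0.07109.

0.071 per day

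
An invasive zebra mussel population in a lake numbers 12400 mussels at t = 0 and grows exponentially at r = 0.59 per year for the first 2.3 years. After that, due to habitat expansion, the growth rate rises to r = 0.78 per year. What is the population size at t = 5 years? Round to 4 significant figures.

395700 mussels

Phase 1: N(2.3) = 12400·e^(0.59×2.3) = 12400·e^1.357 = 48168.1.
Phase 2 runs for 5 − 2.3 = 2.7 years at r = 0.78.
N(5) = 48168.1·e^(0.78×2.7) = 48168.1·e^2.106 = 395716.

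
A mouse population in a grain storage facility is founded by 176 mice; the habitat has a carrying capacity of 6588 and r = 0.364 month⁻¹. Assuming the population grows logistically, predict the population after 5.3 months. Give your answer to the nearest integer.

A = (K − N₀)/N₀ = (6588 − 176)/176 = 36.432.
N(t) = K/(1 + A·e^(−rt)) = 6588/(1 + 36.432×e^(−0.364×5.3)).
e^(−1.929) = 0.14526; denominator = 1 + 36.432×0.14526 = 6.2922.
N = 6588/6.2922 = 1047.

1047 mice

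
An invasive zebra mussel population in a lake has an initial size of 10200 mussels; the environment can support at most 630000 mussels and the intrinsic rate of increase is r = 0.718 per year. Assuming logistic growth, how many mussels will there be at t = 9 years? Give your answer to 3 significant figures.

575000 mussels

A = (K − N₀)/N₀ = (630000 − 10200)/10200 = 60.765.
N(t) = K/(1 + A·e^(−rt)) = 630000/(1 + 60.765×e^(−0.718×9)).
e^(−6.462) = 0.0015617; denominator = 1 + 60.765×0.0015617 = 1.0949.
N = 630000/1.0949 = 575398.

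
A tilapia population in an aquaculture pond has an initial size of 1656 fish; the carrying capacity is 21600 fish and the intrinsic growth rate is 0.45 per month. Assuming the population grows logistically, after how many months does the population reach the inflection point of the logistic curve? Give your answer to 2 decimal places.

Logistic growth is fastest at N = K/2 = 10800.
A = (K − N₀)/N₀ = 12.043. Set K/(1 + A·e^(−rt)) = K/2 → A·e^(−rt) = 1.
e^(−0.45t) = 1/12.043 = 0.0830325, so t = ln(12.043)/0.45 = 2.4885/0.45 = 5.5301.

5.53 months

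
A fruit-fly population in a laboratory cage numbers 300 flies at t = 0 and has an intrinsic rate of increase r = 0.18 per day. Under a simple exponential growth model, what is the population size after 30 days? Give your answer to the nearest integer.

N(t) = N₀·e^(rt) = 300 × e^(0.18×30) = 300 × e^5.4.
e^5.4 ≈ 221.41, so N ≈ 300 × 221.41 = 66421.9.

66422 flies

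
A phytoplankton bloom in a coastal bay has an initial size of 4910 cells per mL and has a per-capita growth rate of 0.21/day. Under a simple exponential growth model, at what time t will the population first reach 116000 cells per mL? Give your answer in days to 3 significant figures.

15.1 days

Set N₀·e^(rt) = 116000: e^(0.21·t) = 116000/4910 = 23.625.
0.21·t = ln(23.625) = 3.1623, so t = 3.1623/0.21 = 15.059.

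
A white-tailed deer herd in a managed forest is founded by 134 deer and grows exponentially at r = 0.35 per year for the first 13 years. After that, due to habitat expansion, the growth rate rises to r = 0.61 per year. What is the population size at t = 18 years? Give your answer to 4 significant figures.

267800 deer

Phase 1: N(13) = 134·e^(0.35×13) = 134·e^4.55 = 12680.7.
Phase 2 runs for 18 − 13 = 5 years at r = 0.61.
N(18) = 12680.7·e^(0.61×5) = 12680.7·e^3.05 = 267758.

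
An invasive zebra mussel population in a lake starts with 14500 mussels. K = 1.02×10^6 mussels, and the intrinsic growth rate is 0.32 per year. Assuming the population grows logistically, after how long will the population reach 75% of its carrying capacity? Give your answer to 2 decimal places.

16.68 years

A = (K − N₀)/N₀ = (1.02×10^6 − 14500)/14500 = 69.345.
Solve 1.02×10^6/(1 + 69.345·e^(−0.32t)) = 765000: 1 + 69.345·e^(−0.32t) = 1.3333, so e^(−0.32t) = 0.0048069.
−0.32·t = ln(0.0048069) = -5.3377, so t = 5.3377/0.32 = 16.68.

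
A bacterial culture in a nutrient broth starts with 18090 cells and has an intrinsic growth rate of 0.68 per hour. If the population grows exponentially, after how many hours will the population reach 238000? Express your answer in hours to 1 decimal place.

Set N₀·e^(rt) = 238000: e^(0.68·t) = 238000/18090 = 13.156.
0.68·t = ln(13.156) = 2.5769, so t = 2.5769/0.68 = 3.7896.

3.8 hours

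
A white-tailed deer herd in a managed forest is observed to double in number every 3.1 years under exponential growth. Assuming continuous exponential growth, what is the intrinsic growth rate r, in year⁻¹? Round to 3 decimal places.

r = ln(2)/t_d = 0.6931/3.1 = 0.2236.

0.224 per year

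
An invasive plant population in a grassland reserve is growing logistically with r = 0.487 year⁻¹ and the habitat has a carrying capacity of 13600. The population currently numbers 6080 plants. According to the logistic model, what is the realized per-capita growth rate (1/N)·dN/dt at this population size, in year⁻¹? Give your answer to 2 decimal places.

(1/N)·dN/dt = r(1 − N/K) = 0.487 × (1 − 6080/13600).
= 0.487 × 0.55294 = 0.26928.

0.27 per year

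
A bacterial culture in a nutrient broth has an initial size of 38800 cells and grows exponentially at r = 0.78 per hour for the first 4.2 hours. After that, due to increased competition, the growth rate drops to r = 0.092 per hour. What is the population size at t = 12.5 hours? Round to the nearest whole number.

2203980 cells

Phase 1: N(4.2) = 38800·e^(0.78×4.2) = 38800·e^3.276 = 1.027024×10^6.
Phase 2 runs for 12.5 − 4.2 = 8.3 hours at r = 0.092.
N(12.5) = 1.027024×10^6·e^(0.092×8.3) = 1.027024×10^6·e^0.7636 = 2.20398×10^6.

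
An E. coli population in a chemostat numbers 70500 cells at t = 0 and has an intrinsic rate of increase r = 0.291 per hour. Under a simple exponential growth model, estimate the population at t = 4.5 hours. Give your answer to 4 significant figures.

261200 cells

N(t) = N₀·e^(rt) = 70500 × e^(0.291×4.5) = 70500 × e^1.309.
e^1.309 ≈ 3.7043, so N ≈ 70500 × 3.7043 = 261155.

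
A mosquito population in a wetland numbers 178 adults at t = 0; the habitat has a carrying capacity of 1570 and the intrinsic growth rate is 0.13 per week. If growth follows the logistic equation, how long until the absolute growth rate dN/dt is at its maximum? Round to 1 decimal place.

Logistic growth is fastest at N = K/2 = 785.
A = (K − N₀)/N₀ = 7.8202. Set K/(1 + A·e^(−rt)) = K/2 → A·e^(−rt) = 1.
e^(−0.13t) = 1/7.8202 = 0.127874, so t = ln(7.8202)/0.13 = 2.0567/0.13 = 15.821.

15.8 weeks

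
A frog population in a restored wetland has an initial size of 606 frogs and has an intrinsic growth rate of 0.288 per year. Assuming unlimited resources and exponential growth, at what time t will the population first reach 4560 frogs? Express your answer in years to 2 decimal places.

Set N₀·e^(rt) = 4560: e^(0.288·t) = 4560/606 = 7.5248.
0.288·t = ln(7.5248) = 2.0182, so t = 2.0182/0.288 = 7.0076.

7.01 years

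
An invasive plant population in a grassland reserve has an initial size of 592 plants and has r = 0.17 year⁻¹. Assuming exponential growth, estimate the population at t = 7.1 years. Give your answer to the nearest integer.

N(t) = N₀·e^(rt) = 592 × e^(0.17×7.1) = 592 × e^1.207.
e^1.207 ≈ 3.3434, so N ≈ 592 × 3.3434 = 1979.32.

1979 plants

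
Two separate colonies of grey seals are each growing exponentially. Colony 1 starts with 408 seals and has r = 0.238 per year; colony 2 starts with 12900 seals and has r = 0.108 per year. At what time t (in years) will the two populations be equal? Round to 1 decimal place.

Set 408·e^(0.238t) = 12900·e^(0.108t).
e^((0.238 − 0.108)t) = 12900/408 → e^(0.13·t) = 31.618.
0.13·t = ln(31.618) = 3.4537, so t = 3.4537/0.13 = 26.567.

26.6 years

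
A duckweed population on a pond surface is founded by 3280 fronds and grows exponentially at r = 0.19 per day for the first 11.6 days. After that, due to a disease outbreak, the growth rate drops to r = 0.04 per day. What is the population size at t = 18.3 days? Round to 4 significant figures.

38860 fronds

Phase 1: N(11.6) = 3280·e^(0.19×11.6) = 3280·e^2.204 = 29720.7.
Phase 2 runs for 18.3 − 11.6 = 6.7 days at r = 0.04.
N(18.3) = 29720.7·e^(0.04×6.7) = 29720.7·e^0.268 = 38855.3.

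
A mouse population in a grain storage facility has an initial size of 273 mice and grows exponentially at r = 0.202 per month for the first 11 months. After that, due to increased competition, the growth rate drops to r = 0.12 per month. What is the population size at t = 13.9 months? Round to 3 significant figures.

Phase 1: N(11) = 273·e^(0.202×11) = 273·e^2.222 = 2518.63.
Phase 2 runs for 13.9 − 11 = 2.9 months at r = 0.12.
N(13.9) = 2518.63·e^(0.12×2.9) = 2518.63·e^0.348 = 3566.97.

3570 mice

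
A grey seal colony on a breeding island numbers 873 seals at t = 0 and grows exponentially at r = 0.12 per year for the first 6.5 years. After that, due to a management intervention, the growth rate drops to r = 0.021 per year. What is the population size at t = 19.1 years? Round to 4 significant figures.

Phase 1: N(6.5) = 873·e^(0.12×6.5) = 873·e^0.78 = 1904.43.
Phase 2 runs for 19.1 − 6.5 = 12.6 years at r = 0.021.
N(19.1) = 1904.43·e^(0.021×12.6) = 1904.43·e^0.2646 = 2481.29.

2481 seals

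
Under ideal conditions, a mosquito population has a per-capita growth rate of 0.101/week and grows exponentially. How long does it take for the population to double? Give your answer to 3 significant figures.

6.86 weeks

Doubling time t_d = ln(2)/r = 0.6931/0.101 = 6.8628.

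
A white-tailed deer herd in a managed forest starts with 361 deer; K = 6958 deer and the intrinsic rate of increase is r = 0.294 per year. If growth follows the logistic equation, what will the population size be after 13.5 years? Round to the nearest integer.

5172 deer

A = (K − N₀)/N₀ = (6958 − 361)/361 = 18.274.
N(t) = K/(1 + A·e^(−rt)) = 6958/(1 + 18.274×e^(−0.294×13.5)).
e^(−3.969) = 0.018892; denominator = 1 + 18.274×0.018892 = 1.3452.
N = 6958/1.3452 = 5172.3.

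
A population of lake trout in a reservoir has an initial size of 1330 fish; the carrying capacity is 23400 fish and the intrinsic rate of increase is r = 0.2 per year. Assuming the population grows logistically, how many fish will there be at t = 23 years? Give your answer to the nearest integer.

A = (K − N₀)/N₀ = (23400 − 1330)/1330 = 16.594.
N(t) = K/(1 + A·e^(−rt)) = 23400/(1 + 16.594×e^(−0.2×23)).
e^(−4.6) = 0.010052; denominator = 1 + 16.594×0.010052 = 1.1668.
N = 23400/1.1668 = 20054.9.

20055 fish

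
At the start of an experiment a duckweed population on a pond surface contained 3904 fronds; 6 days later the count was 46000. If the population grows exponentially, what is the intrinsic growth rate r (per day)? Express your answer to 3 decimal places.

0.411 per day

From N(t) = N₀·e^(rt): e^(r·6) = 46000/3904 = 11.783.
r·6 = ln(11.783) = 2.4666, so r = 2.4666/6 = 0.41111.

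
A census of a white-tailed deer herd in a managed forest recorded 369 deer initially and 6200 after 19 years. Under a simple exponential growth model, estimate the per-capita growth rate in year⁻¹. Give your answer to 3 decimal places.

From N(t) = N₀·e^(rt): e^(r·19) = 6200/369 = 16.802.
r·19 = ln(16.802) = 2.8215, so r = 2.8215/19 = 0.1485.

0.149 per year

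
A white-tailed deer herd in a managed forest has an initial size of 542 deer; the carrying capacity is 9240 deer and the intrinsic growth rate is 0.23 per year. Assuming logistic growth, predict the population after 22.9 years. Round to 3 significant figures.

8530 deer

A = (K − N₀)/N₀ = (9240 − 542)/542 = 16.048.
N(t) = K/(1 + A·e^(−rt)) = 9240/(1 + 16.048×e^(−0.23×22.9)).
e^(−5.267) = 0.0051591; denominator = 1 + 16.048×0.0051591 = 1.0828.
N = 9240/1.0828 = 8533.49.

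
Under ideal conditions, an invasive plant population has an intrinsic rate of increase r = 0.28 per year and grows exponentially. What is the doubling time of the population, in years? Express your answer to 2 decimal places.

Doubling time t_d = ln(2)/r = 0.6931/0.28 = 2.4755.

2.48 years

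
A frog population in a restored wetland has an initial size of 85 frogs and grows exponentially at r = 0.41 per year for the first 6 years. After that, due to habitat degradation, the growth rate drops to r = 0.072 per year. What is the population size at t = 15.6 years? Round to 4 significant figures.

Phase 1: N(6) = 85·e^(0.41×6) = 85·e^2.46 = 994.909.
Phase 2 runs for 15.6 − 6 = 9.6 years at r = 0.072.
N(15.6) = 994.909·e^(0.072×9.6) = 994.909·e^0.6912 = 1985.95.

1986 frogs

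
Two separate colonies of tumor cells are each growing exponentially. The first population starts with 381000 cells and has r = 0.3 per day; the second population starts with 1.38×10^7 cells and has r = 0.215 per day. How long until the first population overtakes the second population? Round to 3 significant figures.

42.2 days

Set 381000·e^(0.3t) = 1.38×10^7·e^(0.215t).
e^((0.3 − 0.215)t) = 1.38×10^7/381000 → e^(0.085·t) = 36.22.
0.085·t = ln(36.22) = 3.5896, so t = 3.5896/0.085 = 42.231.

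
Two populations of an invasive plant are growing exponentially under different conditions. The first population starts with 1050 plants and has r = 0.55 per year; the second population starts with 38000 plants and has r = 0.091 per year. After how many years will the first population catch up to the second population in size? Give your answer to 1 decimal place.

Set 1050·e^(0.55t) = 38000·e^(0.091t).
e^((0.55 − 0.091)t) = 38000/1050 → e^(0.459·t) = 36.19.
0.459·t = ln(36.19) = 3.5888, so t = 3.5888/0.459 = 7.8187.

7.8 years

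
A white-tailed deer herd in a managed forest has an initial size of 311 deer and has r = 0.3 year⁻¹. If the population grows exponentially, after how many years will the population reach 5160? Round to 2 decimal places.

9.36 years

Set N₀·e^(rt) = 5160: e^(0.3·t) = 5160/311 = 16.592.
0.3·t = ln(16.592) = 2.8089, so t = 2.8089/0.3 = 9.363.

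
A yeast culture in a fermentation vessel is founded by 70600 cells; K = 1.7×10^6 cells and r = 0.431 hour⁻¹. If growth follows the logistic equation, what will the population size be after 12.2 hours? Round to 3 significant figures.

1520000 cells

A = (K − N₀)/N₀ = (1.7×10^6 − 70600)/70600 = 23.079.
N(t) = K/(1 + A·e^(−rt)) = 1.7×10^6/(1 + 23.079×e^(−0.431×12.2)).
e^(−5.258) = 0.0052047; denominator = 1 + 23.079×0.0052047 = 1.1201.
N = 1.7×10^6/1.1201 = 1.517694×10^6.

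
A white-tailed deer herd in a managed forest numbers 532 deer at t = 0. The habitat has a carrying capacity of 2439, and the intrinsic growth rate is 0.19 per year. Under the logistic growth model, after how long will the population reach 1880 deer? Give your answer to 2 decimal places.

A = (K − N₀)/N₀ = (2439 − 532)/532 = 3.5846.
Solve 2439/(1 + 3.5846·e^(−0.19t)) = 1880: 1 + 3.5846·e^(−0.19t) = 1.2973, so e^(−0.19t) = 0.0829497.
−0.19·t = ln(0.0829497) = -2.4895, so t = 2.4895/0.19 = 13.103.

13.10 years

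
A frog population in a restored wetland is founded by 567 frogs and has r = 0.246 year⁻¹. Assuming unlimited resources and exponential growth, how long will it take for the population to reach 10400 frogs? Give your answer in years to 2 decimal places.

Set N₀·e^(rt) = 10400: e^(0.246·t) = 10400/567 = 18.342.
0.246·t = ln(18.342) = 2.9092, so t = 2.9092/0.246 = 11.826.

11.83 years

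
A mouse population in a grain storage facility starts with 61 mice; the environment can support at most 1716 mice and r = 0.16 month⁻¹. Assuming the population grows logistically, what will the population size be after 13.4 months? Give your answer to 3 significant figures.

411 mice

A = (K − N₀)/N₀ = (1716 − 61)/61 = 27.131.
N(t) = K/(1 + A·e^(−rt)) = 1716/(1 + 27.131×e^(−0.16×13.4)).
e^(−2.144) = 0.11719; denominator = 1 + 27.131×0.11719 = 4.1794.
N = 1716/4.1794 = 410.588.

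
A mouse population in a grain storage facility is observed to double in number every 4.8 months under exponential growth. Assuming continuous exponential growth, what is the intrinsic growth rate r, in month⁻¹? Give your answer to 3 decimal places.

r = ln(2)/t_d = 0.6931/4.8 = 0.14441.

0.144 per month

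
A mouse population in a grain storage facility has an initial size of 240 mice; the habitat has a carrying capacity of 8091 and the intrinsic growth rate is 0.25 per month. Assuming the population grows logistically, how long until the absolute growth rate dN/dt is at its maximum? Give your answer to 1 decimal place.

Logistic growth is fastest at N = K/2 = 4045.5.
A = (K − N₀)/N₀ = 32.712. Set K/(1 + A·e^(−rt)) = K/2 → A·e^(−rt) = 1.
e^(−0.25t) = 1/32.712 = 0.0305694, so t = ln(32.712)/0.25 = 3.4878/0.25 = 13.951.

14.0 months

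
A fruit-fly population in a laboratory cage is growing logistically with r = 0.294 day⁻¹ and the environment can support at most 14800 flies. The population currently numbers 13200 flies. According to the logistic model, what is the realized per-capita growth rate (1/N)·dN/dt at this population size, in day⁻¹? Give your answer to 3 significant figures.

(1/N)·dN/dt = r(1 − N/K) = 0.294 × (1 − 13200/14800).
= 0.294 × 0.10811 = 0.031784.

0.0318 per day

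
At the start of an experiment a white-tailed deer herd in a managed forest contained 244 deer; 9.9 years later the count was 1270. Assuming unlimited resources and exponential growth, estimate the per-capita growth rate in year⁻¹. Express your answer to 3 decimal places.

From N(t) = N₀·e^(rt): e^(r·9.9) = 1270/244 = 5.2049.
r·9.9 = ln(5.2049) = 1.6496, so r = 1.6496/9.9 = 0.16663.

0.167 per year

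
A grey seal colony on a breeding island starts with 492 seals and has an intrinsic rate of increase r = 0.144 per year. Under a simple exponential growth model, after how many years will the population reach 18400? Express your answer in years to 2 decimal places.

Set N₀·e^(rt) = 18400: e^(0.144·t) = 18400/492 = 37.398.
0.144·t = ln(37.398) = 3.6216, so t = 3.6216/0.144 = 25.15.

25.15 years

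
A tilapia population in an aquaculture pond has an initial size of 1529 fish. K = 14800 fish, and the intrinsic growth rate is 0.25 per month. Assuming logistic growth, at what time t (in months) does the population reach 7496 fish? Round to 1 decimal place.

A = (K − N₀)/N₀ = (14800 − 1529)/1529 = 8.6795.
Solve 14800/(1 + 8.6795·e^(−0.25t)) = 7496: 1 + 8.6795·e^(−0.25t) = 1.9744, so e^(−0.25t) = 0.112263.
−0.25·t = ln(0.112263) = -2.1869, so t = 2.1869/0.25 = 8.7477.

8.7 months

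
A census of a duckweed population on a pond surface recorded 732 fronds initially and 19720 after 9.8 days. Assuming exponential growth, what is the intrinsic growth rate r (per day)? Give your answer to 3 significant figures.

0.336 per day

From N(t) = N₀·e^(rt): e^(r·9.8) = 19720/732 = 26.94.
r·9.8 = ln(26.94) = 3.2936, so r = 3.2936/9.8 = 0.33608.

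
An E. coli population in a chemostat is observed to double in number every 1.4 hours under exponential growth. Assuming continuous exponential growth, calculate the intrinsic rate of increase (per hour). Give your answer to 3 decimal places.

r = ln(2)/t_d = 0.6931/1.4 = 0.49511.

0.495 per hour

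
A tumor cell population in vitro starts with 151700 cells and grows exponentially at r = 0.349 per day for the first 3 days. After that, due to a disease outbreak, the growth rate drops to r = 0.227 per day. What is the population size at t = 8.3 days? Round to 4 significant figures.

Phase 1: N(3) = 151700·e^(0.349×3) = 151700·e^1.047 = 432207.
Phase 2 runs for 8.3 − 3 = 5.3 days at r = 0.227.
N(8.3) = 432207·e^(0.227×5.3) = 432207·e^1.203 = 1.439433×10^6.

1439000 cells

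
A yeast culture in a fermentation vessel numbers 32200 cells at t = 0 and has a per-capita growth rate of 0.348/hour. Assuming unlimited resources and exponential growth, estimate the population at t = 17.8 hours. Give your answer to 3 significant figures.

15800000 cells

N(t) = N₀·e^(rt) = 32200 × e^(0.348×17.8) = 32200 × e^6.194.
e^6.194 ≈ 490, so N ≈ 32200 × 490 = 1.577791×10^7.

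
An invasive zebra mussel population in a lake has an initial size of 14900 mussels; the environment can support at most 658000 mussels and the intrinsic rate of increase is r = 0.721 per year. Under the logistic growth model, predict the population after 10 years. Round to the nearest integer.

637657 mussels

A = (K − N₀)/N₀ = (658000 − 14900)/14900 = 43.161.
N(t) = K/(1 + A·e^(−rt)) = 658000/(1 + 43.161×e^(−0.721×10)).
e^(−7.21) = 0.00073916; denominator = 1 + 43.161×0.00073916 = 1.0319.
N = 658000/1.0319 = 637657.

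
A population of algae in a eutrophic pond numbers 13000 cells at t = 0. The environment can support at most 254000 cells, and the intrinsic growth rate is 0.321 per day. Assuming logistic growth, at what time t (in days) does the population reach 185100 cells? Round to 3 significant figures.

A = (K − N₀)/N₀ = (254000 − 13000)/13000 = 18.538.
Solve 254000/(1 + 18.538·e^(−0.321t)) = 185100: 1 + 18.538·e^(−0.321t) = 1.3722, so e^(−0.321t) = 0.0200789.
−0.321·t = ln(0.0200789) = -3.9081, so t = 3.9081/0.321 = 12.175.

12.2 days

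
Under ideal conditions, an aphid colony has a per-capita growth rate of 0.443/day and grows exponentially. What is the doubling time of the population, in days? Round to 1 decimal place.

Doubling time t_d = ln(2)/r = 0.6931/0.443 = 1.5647.

1.6 days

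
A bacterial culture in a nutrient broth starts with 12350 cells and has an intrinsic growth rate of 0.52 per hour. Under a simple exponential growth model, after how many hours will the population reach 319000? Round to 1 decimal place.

6.3 hours

Set N₀·e^(rt) = 319000: e^(0.52·t) = 319000/12350 = 25.83.
0.52·t = ln(25.83) = 3.2515, so t = 3.2515/0.52 = 6.253.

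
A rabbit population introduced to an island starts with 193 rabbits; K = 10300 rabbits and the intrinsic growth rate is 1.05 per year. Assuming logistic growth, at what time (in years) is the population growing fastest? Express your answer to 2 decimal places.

3.77 years

Logistic growth is fastest at N = K/2 = 5150.
A = (K − N₀)/N₀ = 52.368. Set K/(1 + A·e^(−rt)) = K/2 → A·e^(−rt) = 1.
e^(−1.05t) = 1/52.368 = 0.0190957, so t = ln(52.368)/1.05 = 3.9583/1.05 = 3.7698.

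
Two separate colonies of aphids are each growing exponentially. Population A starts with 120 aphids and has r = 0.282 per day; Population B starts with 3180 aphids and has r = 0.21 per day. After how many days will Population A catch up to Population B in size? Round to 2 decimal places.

Set 120·e^(0.282t) = 3180·e^(0.21t).
e^((0.282 − 0.21)t) = 3180/120 → e^(0.072·t) = 26.5.
0.072·t = ln(26.5) = 3.2771, so t = 3.2771/0.072 = 45.516.

45.52 days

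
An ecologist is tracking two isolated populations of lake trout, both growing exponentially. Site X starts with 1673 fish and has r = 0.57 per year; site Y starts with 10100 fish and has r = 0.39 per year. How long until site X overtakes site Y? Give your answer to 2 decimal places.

9.99 years

Set 1673·e^(0.57t) = 10100·e^(0.39t).
e^((0.57 − 0.39)t) = 10100/1673 → e^(0.18·t) = 6.0371.
0.18·t = ln(6.0371) = 1.7979, so t = 1.7979/0.18 = 9.9884.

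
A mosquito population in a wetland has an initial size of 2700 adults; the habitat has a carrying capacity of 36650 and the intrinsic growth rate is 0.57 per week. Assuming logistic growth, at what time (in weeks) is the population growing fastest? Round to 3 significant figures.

4.44 weeks

Logistic growth is fastest at N = K/2 = 18325.
A = (K − N₀)/N₀ = 12.574. Set K/(1 + A·e^(−rt)) = K/2 → A·e^(−rt) = 1.
e^(−0.57t) = 1/12.574 = 0.0795287, so t = ln(12.574)/0.57 = 2.5316/0.57 = 4.4415.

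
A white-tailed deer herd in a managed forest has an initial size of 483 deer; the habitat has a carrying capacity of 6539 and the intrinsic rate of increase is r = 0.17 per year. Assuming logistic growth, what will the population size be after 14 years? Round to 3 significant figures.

A = (K − N₀)/N₀ = (6539 − 483)/483 = 12.538.
N(t) = K/(1 + A·e^(−rt)) = 6539/(1 + 12.538×e^(−0.17×14)).
e^(−2.38) = 0.092551; denominator = 1 + 12.538×0.092551 = 2.1604.
N = 6539/2.1604 = 3026.72.

3030 deer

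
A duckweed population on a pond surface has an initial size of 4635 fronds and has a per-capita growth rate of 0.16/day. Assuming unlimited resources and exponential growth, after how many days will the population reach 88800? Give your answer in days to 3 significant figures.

Set N₀·e^(rt) = 88800: e^(0.16·t) = 88800/4635 = 19.159.
0.16·t = ln(19.159) = 2.9528, so t = 2.9528/0.16 = 18.455.

18.5 days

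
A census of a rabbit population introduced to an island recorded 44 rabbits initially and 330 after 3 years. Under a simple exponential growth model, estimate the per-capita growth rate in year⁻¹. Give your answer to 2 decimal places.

From N(t) = N₀·e^(rt): e^(r·3) = 330/44 = 7.5.
r·3 = ln(7.5) = 2.0149, so r = 2.0149/3 = 0.67163.

0.67 per year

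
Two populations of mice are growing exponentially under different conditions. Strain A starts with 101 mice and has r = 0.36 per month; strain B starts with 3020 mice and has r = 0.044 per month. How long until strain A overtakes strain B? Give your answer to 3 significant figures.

Set 101·e^(0.36t) = 3020·e^(0.044t).
e^((0.36 − 0.044)t) = 3020/101 → e^(0.316·t) = 29.901.
0.316·t = ln(29.901) = 3.3979, so t = 3.3979/0.316 = 10.753.

10.8 months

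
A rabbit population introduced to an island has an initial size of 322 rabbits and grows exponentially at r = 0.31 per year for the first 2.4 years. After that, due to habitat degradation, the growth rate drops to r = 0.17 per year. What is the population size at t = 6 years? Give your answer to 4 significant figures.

1250 rabbits

Phase 1: N(2.4) = 322·e^(0.31×2.4) = 322·e^0.744 = 677.596.
Phase 2 runs for 6 − 2.4 = 3.6 years at r = 0.17.
N(6) = 677.596·e^(0.17×3.6) = 677.596·e^0.612 = 1249.57.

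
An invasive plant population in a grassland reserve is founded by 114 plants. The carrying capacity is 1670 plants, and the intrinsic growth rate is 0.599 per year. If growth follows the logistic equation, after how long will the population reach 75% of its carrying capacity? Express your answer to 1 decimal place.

6.2 years

A = (K − N₀)/N₀ = (1670 − 114)/114 = 13.649.
Solve 1670/(1 + 13.649·e^(−0.599t)) = 1252.5: 1 + 13.649·e^(−0.599t) = 1.3333, so e^(−0.599t) = 0.0244216.
−0.599·t = ln(0.0244216) = -3.7123, so t = 3.7123/0.599 = 6.1975.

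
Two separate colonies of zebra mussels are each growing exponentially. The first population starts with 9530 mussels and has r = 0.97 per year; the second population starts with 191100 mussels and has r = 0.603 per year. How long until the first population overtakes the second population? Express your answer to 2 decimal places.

Set 9530·e^(0.97t) = 191100·e^(0.603t).
e^((0.97 − 0.603)t) = 191100/9530 → e^(0.367·t) = 20.052.
0.367·t = ln(20.052) = 2.9984, so t = 2.9984/0.367 = 8.1699.

8.17 years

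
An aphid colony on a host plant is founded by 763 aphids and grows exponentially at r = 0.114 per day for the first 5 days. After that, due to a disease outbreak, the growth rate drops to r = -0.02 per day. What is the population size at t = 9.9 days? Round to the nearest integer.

1223 aphids

Phase 1: N(5) = 763·e^(0.114×5) = 763·e^0.57 = 1349.19.
Phase 2 runs for 9.9 − 5 = 4.9 days at r = -0.02.
N(9.9) = 1349.19·e^(-0.02×4.9) = 1349.19·e^-0.098 = 1223.24.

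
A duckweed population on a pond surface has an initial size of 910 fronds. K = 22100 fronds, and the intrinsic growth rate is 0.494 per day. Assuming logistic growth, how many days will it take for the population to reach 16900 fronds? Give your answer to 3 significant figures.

8.76 days

A = (K − N₀)/N₀ = (22100 − 910)/910 = 23.286.
Solve 22100/(1 + 23.286·e^(−0.494t)) = 16900: 1 + 23.286·e^(−0.494t) = 1.3077, so e^(−0.494t) = 0.0132138.
−0.494·t = ln(0.0132138) = -4.3265, so t = 4.3265/0.494 = 8.7581.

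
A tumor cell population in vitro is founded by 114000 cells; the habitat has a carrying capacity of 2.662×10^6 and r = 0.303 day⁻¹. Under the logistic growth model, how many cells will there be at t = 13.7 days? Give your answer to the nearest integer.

1968991 cells

A = (K − N₀)/N₀ = (2.662×10^6 − 114000)/114000 = 22.351.
N(t) = K/(1 + A·e^(−rt)) = 2.662×10^6/(1 + 22.351×e^(−0.303×13.7)).
e^(−4.151) = 0.015747; denominator = 1 + 22.351×0.015747 = 1.352.
N = 2.662×10^6/1.352 = 1.968991×10^6.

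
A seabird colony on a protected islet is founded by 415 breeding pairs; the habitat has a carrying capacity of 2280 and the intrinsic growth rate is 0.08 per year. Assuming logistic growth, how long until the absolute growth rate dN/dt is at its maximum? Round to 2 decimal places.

18.78 years

Logistic growth is fastest at N = K/2 = 1140.
A = (K − N₀)/N₀ = 4.494. Set K/(1 + A·e^(−rt)) = K/2 → A·e^(−rt) = 1.
e^(−0.08t) = 1/4.494 = 0.22252, so t = ln(4.494)/0.08 = 1.5027/0.08 = 18.784.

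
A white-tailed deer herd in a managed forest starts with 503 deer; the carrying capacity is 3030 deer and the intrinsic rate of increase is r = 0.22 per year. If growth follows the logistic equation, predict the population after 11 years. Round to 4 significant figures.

2094 deer

A = (K − N₀)/N₀ = (3030 − 503)/503 = 5.0239.
N(t) = K/(1 + A·e^(−rt)) = 3030/(1 + 5.0239×e^(−0.22×11)).
e^(−2.42) = 0.088922; denominator = 1 + 5.0239×0.088922 = 1.4467.
N = 3030/1.4467 = 2094.38.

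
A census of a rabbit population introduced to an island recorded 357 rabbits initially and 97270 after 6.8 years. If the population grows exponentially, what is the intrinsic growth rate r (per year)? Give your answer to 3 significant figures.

0.825 per year

From N(t) = N₀·e^(rt): e^(r·6.8) = 97270/357 = 272.46.
r·6.8 = ln(272.46) = 5.6075, so r = 5.6075/6.8 = 0.82463.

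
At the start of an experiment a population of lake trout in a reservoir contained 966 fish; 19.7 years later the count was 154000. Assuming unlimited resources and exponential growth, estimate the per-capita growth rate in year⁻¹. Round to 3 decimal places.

From N(t) = N₀·e^(rt): e^(r·19.7) = 154000/966 = 159.42.
r·19.7 = ln(159.42) = 5.0715, so r = 5.0715/19.7 = 0.25744.

0.257 per year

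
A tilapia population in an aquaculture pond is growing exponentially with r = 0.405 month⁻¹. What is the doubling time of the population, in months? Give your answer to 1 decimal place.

Doubling time t_d = ln(2)/r = 0.6931/0.405 = 1.7115.

1.7 months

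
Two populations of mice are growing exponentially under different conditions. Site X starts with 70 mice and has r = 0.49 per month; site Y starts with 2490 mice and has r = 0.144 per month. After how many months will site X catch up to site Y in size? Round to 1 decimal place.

Set 70·e^(0.49t) = 2490·e^(0.144t).
e^((0.49 − 0.144)t) = 2490/70 → e^(0.346·t) = 35.571.
0.346·t = ln(35.571) = 3.5715, so t = 3.5715/0.346 = 10.322.

10.3 months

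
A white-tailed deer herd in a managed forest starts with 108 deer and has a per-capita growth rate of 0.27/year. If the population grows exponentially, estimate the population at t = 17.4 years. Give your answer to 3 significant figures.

11900 deer

N(t) = N₀·e^(rt) = 108 × e^(0.27×17.4) = 108 × e^4.698.
e^4.698 ≈ 109.73, so N ≈ 108 × 109.73 = 11850.6.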